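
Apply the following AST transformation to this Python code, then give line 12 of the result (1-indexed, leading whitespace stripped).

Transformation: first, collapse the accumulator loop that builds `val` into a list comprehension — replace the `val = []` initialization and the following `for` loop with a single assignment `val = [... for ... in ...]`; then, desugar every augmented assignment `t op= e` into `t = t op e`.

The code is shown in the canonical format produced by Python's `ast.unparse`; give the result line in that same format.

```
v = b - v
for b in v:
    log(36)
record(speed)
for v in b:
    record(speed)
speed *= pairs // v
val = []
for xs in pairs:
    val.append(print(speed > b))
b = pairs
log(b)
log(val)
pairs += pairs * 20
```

pairs = pairs + pairs * 20

Transformed code:
v = b - v
for b in v:
    log(36)
record(speed)
for v in b:
    record(speed)
speed = speed * (pairs // v)
val = [print(speed > b) for xs in pairs]
b = pairs
log(b)
log(val)
pairs = pairs + pairs * 20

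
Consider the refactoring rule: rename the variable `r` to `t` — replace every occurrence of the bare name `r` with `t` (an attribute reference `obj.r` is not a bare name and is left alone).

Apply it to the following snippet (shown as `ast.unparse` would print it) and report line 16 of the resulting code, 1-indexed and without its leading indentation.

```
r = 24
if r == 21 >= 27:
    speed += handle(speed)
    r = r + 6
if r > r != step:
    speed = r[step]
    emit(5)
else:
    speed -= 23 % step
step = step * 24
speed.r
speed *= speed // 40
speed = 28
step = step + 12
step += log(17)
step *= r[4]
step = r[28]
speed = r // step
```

Transformed code:
t = 24
if t == 21 >= 27:
    speed += handle(speed)
    t = t + 6
if t > t != step:
    speed = t[step]
    emit(5)
else:
    speed -= 23 % step
step = step * 24
speed.r
speed *= speed // 40
speed = 28
step = step + 12
step += log(17)
step *= t[4]
step = t[28]
speed = t // step

step *= t[4]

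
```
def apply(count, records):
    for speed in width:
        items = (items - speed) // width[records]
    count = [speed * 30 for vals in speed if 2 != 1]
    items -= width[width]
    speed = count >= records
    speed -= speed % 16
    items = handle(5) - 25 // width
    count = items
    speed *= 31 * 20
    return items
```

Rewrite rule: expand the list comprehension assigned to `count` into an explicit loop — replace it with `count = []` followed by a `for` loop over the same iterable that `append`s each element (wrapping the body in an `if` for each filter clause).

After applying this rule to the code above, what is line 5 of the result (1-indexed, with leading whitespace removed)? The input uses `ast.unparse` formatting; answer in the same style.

Transformed code:
def apply(count, records):
    for speed in width:
        items = (items - speed) // width[records]
    count = []
    for vals in speed:
        if 2 != 1:
            count.append(speed * 30)
    items -= width[width]
    speed = count >= records
    speed -= speed % 16
    items = handle(5) - 25 // width
    count = items
    speed *= 31 * 20
    return items

for vals in speed:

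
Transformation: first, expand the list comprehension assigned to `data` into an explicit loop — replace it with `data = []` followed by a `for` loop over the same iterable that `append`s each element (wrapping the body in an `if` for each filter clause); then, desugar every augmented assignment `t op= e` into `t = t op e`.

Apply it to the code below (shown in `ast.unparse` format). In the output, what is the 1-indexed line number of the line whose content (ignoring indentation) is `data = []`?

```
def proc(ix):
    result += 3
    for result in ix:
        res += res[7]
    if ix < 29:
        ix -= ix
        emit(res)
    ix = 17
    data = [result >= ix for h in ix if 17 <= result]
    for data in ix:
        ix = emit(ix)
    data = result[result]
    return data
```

Transformed code:
def proc(ix):
    result = result + 3
    for result in ix:
        res = res + res[7]
    if ix < 29:
        ix = ix - ix
        emit(res)
    ix = 17
    data = []
    for h in ix:
        if 17 <= result:
            data.append(result >= ix)
    for data in ix:
        ix = emit(ix)
    data = result[result]
    return data

9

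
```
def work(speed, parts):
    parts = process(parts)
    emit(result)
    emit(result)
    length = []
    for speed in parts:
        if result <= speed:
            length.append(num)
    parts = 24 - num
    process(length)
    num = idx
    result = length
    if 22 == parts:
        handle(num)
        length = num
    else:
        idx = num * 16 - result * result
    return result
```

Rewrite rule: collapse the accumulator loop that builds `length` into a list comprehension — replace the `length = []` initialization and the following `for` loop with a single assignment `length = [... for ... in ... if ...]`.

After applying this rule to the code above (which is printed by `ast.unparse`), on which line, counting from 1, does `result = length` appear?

9

Transformed code:
def work(speed, parts):
    parts = process(parts)
    emit(result)
    emit(result)
    length = [num for speed in parts if result <= speed]
    parts = 24 - num
    process(length)
    num = idx
    result = length
    if 22 == parts:
        handle(num)
        length = num
    else:
        idx = num * 16 - result * result
    return result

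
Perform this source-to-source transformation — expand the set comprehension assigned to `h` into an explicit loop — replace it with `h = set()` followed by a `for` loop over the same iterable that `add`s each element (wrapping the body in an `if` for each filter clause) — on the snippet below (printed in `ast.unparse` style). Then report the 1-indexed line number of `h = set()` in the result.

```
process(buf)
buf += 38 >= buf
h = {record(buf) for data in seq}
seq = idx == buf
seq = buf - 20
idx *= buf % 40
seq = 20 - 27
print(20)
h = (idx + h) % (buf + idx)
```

Transformed code:
process(buf)
buf += 38 >= buf
h = set()
for data in seq:
    h.add(record(buf))
seq = idx == buf
seq = buf - 20
idx *= buf % 40
seq = 20 - 27
print(20)
h = (idx + h) % (buf + idx)

3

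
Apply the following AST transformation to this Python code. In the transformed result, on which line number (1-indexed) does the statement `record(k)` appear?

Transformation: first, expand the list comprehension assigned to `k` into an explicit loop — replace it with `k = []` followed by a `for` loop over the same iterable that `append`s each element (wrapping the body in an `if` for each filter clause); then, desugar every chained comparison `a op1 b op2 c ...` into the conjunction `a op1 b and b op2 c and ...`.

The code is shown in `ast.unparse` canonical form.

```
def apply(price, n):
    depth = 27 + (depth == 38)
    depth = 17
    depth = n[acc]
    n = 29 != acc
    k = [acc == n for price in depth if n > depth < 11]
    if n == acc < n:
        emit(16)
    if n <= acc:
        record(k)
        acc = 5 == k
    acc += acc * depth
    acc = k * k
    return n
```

13

Transformed code:
def apply(price, n):
    depth = 27 + (depth == 38)
    depth = 17
    depth = n[acc]
    n = 29 != acc
    k = []
    for price in depth:
        if n > depth and depth < 11:
            k.append(acc == n)
    if n == acc and acc < n:
        emit(16)
    if n <= acc:
        record(k)
        acc = 5 == k
    acc += acc * depth
    acc = k * k
    return n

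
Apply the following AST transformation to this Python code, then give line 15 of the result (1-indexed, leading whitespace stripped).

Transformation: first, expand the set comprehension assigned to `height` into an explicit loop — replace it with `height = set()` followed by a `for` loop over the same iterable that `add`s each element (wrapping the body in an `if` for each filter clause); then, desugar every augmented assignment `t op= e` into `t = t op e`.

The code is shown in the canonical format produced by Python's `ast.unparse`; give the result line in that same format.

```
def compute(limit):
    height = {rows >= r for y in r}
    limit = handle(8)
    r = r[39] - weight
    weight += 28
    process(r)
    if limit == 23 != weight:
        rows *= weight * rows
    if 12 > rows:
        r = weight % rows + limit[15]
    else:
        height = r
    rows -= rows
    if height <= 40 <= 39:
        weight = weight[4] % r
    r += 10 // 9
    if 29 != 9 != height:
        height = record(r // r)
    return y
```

Transformed code:
def compute(limit):
    height = set()
    for y in r:
        height.add(rows >= r)
    limit = handle(8)
    r = r[39] - weight
    weight = weight + 28
    process(r)
    if limit == 23 != weight:
        rows = rows * (weight * rows)
    if 12 > rows:
        r = weight % rows + limit[15]
    else:
        height = r
    rows = rows - rows
    if height <= 40 <= 39:
        weight = weight[4] % r
    r = r + 10 // 9
    if 29 != 9 != height:
        height = record(r // r)
    return y

rows = rows - rows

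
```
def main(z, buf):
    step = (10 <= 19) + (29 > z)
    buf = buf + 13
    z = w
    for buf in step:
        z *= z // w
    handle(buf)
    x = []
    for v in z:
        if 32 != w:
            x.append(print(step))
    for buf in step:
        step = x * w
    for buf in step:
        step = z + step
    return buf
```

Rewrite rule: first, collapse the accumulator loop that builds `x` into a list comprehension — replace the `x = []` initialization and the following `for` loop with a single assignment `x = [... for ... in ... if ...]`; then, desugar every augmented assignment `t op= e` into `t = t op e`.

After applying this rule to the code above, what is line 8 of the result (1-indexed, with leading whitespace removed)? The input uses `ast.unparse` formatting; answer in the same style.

Transformed code:
def main(z, buf):
    step = (10 <= 19) + (29 > z)
    buf = buf + 13
    z = w
    for buf in step:
        z = z * (z // w)
    handle(buf)
    x = [print(step) for v in z if 32 != w]
    for buf in step:
        step = x * w
    for buf in step:
        step = z + step
    return buf

x = [print(step) for v in z if 32 != w]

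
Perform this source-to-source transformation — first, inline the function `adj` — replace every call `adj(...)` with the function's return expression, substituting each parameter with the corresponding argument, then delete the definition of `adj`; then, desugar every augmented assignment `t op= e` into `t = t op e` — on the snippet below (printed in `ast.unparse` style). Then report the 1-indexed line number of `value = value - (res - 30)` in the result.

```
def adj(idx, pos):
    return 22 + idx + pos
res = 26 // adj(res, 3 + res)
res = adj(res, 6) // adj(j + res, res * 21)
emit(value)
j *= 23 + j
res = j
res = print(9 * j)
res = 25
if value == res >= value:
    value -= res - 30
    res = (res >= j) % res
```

9

Transformed code:
res = 26 // (22 + res + (3 + res))
res = (22 + res + 6) // (22 + (j + res) + res * 21)
emit(value)
j = j * (23 + j)
res = j
res = print(9 * j)
res = 25
if value == res >= value:
    value = value - (res - 30)
    res = (res >= j) % res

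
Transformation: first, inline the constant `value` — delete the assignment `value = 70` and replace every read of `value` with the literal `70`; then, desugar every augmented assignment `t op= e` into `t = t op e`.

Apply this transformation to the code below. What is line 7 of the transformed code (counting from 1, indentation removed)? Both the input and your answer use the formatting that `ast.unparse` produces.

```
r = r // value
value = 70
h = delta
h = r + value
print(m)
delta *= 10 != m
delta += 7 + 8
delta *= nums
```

delta = delta * nums

Transformed code:
r = r // 70
h = delta
h = r + 70
print(m)
delta = delta * (10 != m)
delta = delta + (7 + 8)
delta = delta * nums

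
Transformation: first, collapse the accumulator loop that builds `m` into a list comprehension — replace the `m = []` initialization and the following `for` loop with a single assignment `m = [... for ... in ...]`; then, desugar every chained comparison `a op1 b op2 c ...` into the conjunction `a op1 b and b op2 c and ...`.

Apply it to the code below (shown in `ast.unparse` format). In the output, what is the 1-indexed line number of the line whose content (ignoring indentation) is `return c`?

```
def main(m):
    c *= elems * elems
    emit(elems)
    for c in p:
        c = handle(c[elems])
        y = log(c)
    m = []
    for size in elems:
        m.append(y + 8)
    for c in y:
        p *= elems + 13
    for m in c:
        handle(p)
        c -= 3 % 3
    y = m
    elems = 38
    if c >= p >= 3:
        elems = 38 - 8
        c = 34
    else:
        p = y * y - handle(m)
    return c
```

Transformed code:
def main(m):
    c *= elems * elems
    emit(elems)
    for c in p:
        c = handle(c[elems])
        y = log(c)
    m = [y + 8 for size in elems]
    for c in y:
        p *= elems + 13
    for m in c:
        handle(p)
        c -= 3 % 3
    y = m
    elems = 38
    if c >= p and p >= 3:
        elems = 38 - 8
        c = 34
    else:
        p = y * y - handle(m)
    return c

20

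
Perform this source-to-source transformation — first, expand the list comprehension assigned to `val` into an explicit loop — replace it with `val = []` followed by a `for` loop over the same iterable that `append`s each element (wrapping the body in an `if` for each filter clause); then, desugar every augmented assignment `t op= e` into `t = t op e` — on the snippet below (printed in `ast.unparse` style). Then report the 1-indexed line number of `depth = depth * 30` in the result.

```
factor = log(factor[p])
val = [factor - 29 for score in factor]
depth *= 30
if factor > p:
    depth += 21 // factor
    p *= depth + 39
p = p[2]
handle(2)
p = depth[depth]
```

Transformed code:
factor = log(factor[p])
val = []
for score in factor:
    val.append(factor - 29)
depth = depth * 30
if factor > p:
    depth = depth + 21 // factor
    p = p * (depth + 39)
p = p[2]
handle(2)
p = depth[depth]

5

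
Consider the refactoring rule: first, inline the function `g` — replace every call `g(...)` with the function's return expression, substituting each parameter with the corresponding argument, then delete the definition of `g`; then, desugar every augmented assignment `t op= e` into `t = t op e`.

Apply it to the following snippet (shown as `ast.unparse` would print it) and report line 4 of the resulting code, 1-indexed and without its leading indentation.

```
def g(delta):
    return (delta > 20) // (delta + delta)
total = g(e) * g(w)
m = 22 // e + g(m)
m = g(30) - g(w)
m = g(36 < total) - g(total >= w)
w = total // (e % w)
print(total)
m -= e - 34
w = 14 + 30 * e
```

m = ((36 < total) > 20) // ((36 < total) + (36 < total)) - ((total >= w) > 20) // ((total >= w) + (total >= w))

Transformed code:
total = (e > 20) // (e + e) * ((w > 20) // (w + w))
m = 22 // e + (m > 20) // (m + m)
m = (30 > 20) // (30 + 30) - (w > 20) // (w + w)
m = ((36 < total) > 20) // ((36 < total) + (36 < total)) - ((total >= w) > 20) // ((total >= w) + (total >= w))
w = total // (e % w)
print(total)
m = m - (e - 34)
w = 14 + 30 * e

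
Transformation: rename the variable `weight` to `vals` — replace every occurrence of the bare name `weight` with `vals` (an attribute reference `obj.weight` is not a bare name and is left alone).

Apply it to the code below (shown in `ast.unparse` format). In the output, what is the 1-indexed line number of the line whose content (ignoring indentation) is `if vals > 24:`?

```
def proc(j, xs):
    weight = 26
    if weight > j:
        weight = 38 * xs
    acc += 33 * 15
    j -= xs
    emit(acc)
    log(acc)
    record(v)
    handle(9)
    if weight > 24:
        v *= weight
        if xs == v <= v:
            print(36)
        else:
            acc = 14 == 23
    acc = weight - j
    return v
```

11

Transformed code:
def proc(j, xs):
    vals = 26
    if vals > j:
        vals = 38 * xs
    acc += 33 * 15
    j -= xs
    emit(acc)
    log(acc)
    record(v)
    handle(9)
    if vals > 24:
        v *= vals
        if xs == v <= v:
            print(36)
        else:
            acc = 14 == 23
    acc = vals - j
    return v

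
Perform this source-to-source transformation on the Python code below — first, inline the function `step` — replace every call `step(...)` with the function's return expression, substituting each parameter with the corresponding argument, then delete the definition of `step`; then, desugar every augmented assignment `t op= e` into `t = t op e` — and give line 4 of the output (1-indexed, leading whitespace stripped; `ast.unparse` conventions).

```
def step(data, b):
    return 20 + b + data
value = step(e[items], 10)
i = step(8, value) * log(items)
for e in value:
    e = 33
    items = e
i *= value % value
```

Transformed code:
value = 20 + 10 + e[items]
i = (20 + value + 8) * log(items)
for e in value:
    e = 33
    items = e
i = i * (value % value)

e = 33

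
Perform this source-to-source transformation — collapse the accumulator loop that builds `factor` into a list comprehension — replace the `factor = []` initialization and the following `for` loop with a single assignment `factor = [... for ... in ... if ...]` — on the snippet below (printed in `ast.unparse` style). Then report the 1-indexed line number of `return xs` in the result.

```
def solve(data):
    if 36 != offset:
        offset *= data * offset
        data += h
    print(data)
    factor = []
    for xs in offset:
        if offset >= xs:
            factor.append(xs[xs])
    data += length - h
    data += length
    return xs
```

9

Transformed code:
def solve(data):
    if 36 != offset:
        offset *= data * offset
        data += h
    print(data)
    factor = [xs[xs] for xs in offset if offset >= xs]
    data += length - h
    data += length
    return xs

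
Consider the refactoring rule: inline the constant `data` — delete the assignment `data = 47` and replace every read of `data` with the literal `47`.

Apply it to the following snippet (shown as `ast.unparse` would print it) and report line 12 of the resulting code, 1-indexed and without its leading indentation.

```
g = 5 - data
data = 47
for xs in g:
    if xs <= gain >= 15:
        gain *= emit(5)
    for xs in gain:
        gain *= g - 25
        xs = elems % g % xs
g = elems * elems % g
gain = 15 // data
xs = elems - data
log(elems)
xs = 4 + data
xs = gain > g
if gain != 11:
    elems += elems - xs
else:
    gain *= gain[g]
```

xs = 4 + 47

Transformed code:
g = 5 - 47
for xs in g:
    if xs <= gain >= 15:
        gain *= emit(5)
    for xs in gain:
        gain *= g - 25
        xs = elems % g % xs
g = elems * elems % g
gain = 15 // 47
xs = elems - 47
log(elems)
xs = 4 + 47
xs = gain > g
if gain != 11:
    elems += elems - xs
else:
    gain *= gain[g]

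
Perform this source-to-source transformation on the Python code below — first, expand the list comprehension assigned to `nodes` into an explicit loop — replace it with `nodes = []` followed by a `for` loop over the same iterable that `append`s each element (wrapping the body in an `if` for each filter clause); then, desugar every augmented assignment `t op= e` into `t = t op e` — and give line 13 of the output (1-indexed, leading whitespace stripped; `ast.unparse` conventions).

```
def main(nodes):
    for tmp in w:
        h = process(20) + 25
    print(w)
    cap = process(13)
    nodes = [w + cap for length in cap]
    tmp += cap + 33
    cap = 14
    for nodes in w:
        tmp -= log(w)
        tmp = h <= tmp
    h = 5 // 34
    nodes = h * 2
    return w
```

tmp = h <= tmp

Transformed code:
def main(nodes):
    for tmp in w:
        h = process(20) + 25
    print(w)
    cap = process(13)
    nodes = []
    for length in cap:
        nodes.append(w + cap)
    tmp = tmp + (cap + 33)
    cap = 14
    for nodes in w:
        tmp = tmp - log(w)
        tmp = h <= tmp
    h = 5 // 34
    nodes = h * 2
    return w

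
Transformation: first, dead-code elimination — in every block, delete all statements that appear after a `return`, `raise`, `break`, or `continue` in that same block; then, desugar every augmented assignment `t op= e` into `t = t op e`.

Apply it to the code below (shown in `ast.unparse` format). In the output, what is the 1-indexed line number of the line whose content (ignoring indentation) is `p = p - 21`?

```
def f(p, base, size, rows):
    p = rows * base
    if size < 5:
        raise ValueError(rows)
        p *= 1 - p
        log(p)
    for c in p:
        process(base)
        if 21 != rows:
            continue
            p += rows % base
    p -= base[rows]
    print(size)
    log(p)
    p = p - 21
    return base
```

12

Transformed code:
def f(p, base, size, rows):
    p = rows * base
    if size < 5:
        raise ValueError(rows)
    for c in p:
        process(base)
        if 21 != rows:
            continue
    p = p - base[rows]
    print(size)
    log(p)
    p = p - 21
    return base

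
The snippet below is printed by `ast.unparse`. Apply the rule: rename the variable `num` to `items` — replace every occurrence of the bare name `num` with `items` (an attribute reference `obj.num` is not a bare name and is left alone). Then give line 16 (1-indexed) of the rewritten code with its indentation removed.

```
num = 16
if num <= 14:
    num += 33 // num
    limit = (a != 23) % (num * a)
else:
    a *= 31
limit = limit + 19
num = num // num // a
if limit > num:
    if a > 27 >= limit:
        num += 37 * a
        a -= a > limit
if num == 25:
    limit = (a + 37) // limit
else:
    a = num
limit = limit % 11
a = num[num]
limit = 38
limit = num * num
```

Transformed code:
items = 16
if items <= 14:
    items += 33 // items
    limit = (a != 23) % (items * a)
else:
    a *= 31
limit = limit + 19
items = items // items // a
if limit > items:
    if a > 27 >= limit:
        items += 37 * a
        a -= a > limit
if items == 25:
    limit = (a + 37) // limit
else:
    a = items
limit = limit % 11
a = items[items]
limit = 38
limit = items * items

a = items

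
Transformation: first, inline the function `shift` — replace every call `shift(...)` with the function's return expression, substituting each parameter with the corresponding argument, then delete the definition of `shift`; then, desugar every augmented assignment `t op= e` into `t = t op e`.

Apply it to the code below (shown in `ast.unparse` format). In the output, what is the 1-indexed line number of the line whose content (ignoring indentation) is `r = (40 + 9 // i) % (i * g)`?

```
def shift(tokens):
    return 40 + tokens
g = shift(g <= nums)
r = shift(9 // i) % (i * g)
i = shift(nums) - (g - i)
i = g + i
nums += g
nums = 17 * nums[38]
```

2

Transformed code:
g = 40 + (g <= nums)
r = (40 + 9 // i) % (i * g)
i = 40 + nums - (g - i)
i = g + i
nums = nums + g
nums = 17 * nums[38]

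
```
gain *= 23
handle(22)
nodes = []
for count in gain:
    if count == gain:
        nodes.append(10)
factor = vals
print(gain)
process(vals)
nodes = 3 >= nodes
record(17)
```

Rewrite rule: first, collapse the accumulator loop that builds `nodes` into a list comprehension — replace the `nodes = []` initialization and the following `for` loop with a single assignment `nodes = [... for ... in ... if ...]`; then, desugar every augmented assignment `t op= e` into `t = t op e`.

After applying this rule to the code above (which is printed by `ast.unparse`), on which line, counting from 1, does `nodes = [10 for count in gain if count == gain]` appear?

3

Transformed code:
gain = gain * 23
handle(22)
nodes = [10 for count in gain if count == gain]
factor = vals
print(gain)
process(vals)
nodes = 3 >= nodes
record(17)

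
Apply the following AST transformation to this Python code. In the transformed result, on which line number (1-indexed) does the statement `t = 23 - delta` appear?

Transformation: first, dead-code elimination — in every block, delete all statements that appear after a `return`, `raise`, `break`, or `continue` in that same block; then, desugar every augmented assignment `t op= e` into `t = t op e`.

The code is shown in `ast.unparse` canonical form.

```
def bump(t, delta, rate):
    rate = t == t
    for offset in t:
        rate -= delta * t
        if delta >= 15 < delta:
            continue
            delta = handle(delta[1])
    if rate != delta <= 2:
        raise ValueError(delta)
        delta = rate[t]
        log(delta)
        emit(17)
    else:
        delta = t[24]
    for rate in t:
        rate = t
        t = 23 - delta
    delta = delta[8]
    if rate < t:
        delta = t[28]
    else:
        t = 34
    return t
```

13

Transformed code:
def bump(t, delta, rate):
    rate = t == t
    for offset in t:
        rate = rate - delta * t
        if delta >= 15 < delta:
            continue
    if rate != delta <= 2:
        raise ValueError(delta)
    else:
        delta = t[24]
    for rate in t:
        rate = t
        t = 23 - delta
    delta = delta[8]
    if rate < t:
        delta = t[28]
    else:
        t = 34
    return t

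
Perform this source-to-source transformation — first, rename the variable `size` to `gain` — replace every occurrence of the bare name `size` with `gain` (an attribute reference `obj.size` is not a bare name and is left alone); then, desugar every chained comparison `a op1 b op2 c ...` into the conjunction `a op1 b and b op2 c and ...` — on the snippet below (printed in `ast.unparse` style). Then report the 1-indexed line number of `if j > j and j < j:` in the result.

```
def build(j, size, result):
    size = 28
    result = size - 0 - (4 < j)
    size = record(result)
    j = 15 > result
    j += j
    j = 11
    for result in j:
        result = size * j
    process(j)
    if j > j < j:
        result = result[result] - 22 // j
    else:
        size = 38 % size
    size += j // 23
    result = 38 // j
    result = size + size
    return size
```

Transformed code:
def build(j, gain, result):
    gain = 28
    result = gain - 0 - (4 < j)
    gain = record(result)
    j = 15 > result
    j += j
    j = 11
    for result in j:
        result = gain * j
    process(j)
    if j > j and j < j:
        result = result[result] - 22 // j
    else:
        gain = 38 % gain
    gain += j // 23
    result = 38 // j
    result = gain + gain
    return gain

11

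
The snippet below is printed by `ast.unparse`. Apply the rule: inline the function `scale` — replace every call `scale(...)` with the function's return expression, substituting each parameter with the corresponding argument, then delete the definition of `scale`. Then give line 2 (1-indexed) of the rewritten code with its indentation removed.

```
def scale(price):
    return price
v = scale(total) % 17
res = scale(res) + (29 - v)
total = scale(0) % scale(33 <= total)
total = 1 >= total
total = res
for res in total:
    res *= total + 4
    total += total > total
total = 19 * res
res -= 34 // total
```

res = res + (29 - v)

Transformed code:
v = total % 17
res = res + (29 - v)
total = 0 % (33 <= total)
total = 1 >= total
total = res
for res in total:
    res *= total + 4
    total += total > total
total = 19 * res
res -= 34 // total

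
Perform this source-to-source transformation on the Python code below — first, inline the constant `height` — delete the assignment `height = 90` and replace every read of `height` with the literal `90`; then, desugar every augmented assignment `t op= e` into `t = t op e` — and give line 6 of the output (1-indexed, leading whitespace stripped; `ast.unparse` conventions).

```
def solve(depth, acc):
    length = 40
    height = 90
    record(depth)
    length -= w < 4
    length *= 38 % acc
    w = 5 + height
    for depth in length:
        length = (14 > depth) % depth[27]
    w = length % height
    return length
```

Transformed code:
def solve(depth, acc):
    length = 40
    record(depth)
    length = length - (w < 4)
    length = length * (38 % acc)
    w = 5 + 90
    for depth in length:
        length = (14 > depth) % depth[27]
    w = length % 90
    return length

w = 5 + 90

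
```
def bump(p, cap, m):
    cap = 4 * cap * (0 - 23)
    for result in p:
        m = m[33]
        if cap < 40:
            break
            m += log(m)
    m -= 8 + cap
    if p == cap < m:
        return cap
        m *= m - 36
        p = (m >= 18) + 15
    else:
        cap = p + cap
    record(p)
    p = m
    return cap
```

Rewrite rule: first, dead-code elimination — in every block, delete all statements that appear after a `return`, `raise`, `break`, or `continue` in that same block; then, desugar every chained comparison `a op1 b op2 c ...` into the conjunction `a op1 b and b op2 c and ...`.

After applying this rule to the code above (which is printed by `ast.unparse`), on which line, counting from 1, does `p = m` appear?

Transformed code:
def bump(p, cap, m):
    cap = 4 * cap * (0 - 23)
    for result in p:
        m = m[33]
        if cap < 40:
            break
    m -= 8 + cap
    if p == cap and cap < m:
        return cap
    else:
        cap = p + cap
    record(p)
    p = m
    return cap

13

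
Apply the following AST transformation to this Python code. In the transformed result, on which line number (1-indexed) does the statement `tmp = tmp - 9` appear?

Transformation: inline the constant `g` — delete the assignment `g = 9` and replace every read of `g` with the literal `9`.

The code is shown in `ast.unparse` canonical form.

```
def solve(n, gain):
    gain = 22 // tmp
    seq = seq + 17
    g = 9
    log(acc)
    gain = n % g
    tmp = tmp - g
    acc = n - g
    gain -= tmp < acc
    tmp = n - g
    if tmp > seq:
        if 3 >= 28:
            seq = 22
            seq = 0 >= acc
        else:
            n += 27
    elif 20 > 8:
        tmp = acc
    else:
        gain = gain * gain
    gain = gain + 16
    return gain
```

Transformed code:
def solve(n, gain):
    gain = 22 // tmp
    seq = seq + 17
    log(acc)
    gain = n % 9
    tmp = tmp - 9
    acc = n - 9
    gain -= tmp < acc
    tmp = n - 9
    if tmp > seq:
        if 3 >= 28:
            seq = 22
            seq = 0 >= acc
        else:
            n += 27
    elif 20 > 8:
        tmp = acc
    else:
        gain = gain * gain
    gain = gain + 16
    return gain

6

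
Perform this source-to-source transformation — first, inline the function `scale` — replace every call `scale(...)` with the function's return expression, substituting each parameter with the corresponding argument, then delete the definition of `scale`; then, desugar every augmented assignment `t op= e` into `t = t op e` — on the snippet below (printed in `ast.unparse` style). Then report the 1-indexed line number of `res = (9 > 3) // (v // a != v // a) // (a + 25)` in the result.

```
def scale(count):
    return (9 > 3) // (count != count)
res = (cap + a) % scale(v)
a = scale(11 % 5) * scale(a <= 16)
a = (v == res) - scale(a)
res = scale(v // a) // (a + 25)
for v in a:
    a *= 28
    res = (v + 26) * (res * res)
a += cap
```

4

Transformed code:
res = (cap + a) % ((9 > 3) // (v != v))
a = (9 > 3) // (11 % 5 != 11 % 5) * ((9 > 3) // ((a <= 16) != (a <= 16)))
a = (v == res) - (9 > 3) // (a != a)
res = (9 > 3) // (v // a != v // a) // (a + 25)
for v in a:
    a = a * 28
    res = (v + 26) * (res * res)
a = a + cap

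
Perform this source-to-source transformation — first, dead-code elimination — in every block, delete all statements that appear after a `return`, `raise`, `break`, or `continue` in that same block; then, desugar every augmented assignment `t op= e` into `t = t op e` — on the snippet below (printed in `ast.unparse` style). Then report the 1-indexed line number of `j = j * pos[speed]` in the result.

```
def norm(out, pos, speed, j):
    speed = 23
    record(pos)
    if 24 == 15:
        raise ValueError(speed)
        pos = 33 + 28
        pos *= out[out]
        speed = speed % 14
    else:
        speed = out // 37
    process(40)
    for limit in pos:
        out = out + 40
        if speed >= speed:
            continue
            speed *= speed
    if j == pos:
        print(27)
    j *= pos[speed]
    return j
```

Transformed code:
def norm(out, pos, speed, j):
    speed = 23
    record(pos)
    if 24 == 15:
        raise ValueError(speed)
    else:
        speed = out // 37
    process(40)
    for limit in pos:
        out = out + 40
        if speed >= speed:
            continue
    if j == pos:
        print(27)
    j = j * pos[speed]
    return j

15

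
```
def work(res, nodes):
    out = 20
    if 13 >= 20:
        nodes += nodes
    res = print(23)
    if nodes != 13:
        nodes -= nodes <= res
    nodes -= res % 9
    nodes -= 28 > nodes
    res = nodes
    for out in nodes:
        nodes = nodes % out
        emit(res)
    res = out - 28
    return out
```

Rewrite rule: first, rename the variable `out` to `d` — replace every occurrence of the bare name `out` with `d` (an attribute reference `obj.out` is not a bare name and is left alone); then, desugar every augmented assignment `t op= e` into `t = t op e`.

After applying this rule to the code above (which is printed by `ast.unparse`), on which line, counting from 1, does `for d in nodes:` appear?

11

Transformed code:
def work(res, nodes):
    d = 20
    if 13 >= 20:
        nodes = nodes + nodes
    res = print(23)
    if nodes != 13:
        nodes = nodes - (nodes <= res)
    nodes = nodes - res % 9
    nodes = nodes - (28 > nodes)
    res = nodes
    for d in nodes:
        nodes = nodes % d
        emit(res)
    res = d - 28
    return d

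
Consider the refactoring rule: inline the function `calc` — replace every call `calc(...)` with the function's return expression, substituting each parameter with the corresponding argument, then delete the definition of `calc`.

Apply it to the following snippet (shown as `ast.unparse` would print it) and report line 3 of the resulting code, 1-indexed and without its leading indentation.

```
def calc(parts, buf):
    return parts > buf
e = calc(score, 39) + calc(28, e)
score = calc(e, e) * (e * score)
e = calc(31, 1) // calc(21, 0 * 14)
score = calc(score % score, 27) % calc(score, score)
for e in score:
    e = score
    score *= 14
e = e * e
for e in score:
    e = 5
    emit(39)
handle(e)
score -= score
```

e = (31 > 1) // (21 > 0 * 14)

Transformed code:
e = (score > 39) + (28 > e)
score = (e > e) * (e * score)
e = (31 > 1) // (21 > 0 * 14)
score = (score % score > 27) % (score > score)
for e in score:
    e = score
    score *= 14
e = e * e
for e in score:
    e = 5
    emit(39)
handle(e)
score -= score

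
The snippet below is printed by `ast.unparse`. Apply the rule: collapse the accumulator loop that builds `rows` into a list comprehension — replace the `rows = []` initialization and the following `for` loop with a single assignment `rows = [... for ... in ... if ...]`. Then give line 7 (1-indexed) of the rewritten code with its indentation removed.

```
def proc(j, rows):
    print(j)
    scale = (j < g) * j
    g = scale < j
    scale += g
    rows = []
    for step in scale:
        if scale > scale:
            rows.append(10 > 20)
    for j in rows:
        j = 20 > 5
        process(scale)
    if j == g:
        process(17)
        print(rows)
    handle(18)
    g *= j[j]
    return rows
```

Transformed code:
def proc(j, rows):
    print(j)
    scale = (j < g) * j
    g = scale < j
    scale += g
    rows = [10 > 20 for step in scale if scale > scale]
    for j in rows:
        j = 20 > 5
        process(scale)
    if j == g:
        process(17)
        print(rows)
    handle(18)
    g *= j[j]
    return rows

for j in rows:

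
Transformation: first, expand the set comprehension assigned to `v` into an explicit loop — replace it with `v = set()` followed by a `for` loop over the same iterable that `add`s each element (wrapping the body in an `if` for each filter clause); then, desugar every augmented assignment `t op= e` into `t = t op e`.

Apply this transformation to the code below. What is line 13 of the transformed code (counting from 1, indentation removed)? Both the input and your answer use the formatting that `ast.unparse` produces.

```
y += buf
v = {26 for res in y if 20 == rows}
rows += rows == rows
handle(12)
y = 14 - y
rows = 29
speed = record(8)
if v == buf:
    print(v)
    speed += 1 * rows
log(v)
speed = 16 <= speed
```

Transformed code:
y = y + buf
v = set()
for res in y:
    if 20 == rows:
        v.add(26)
rows = rows + (rows == rows)
handle(12)
y = 14 - y
rows = 29
speed = record(8)
if v == buf:
    print(v)
    speed = speed + 1 * rows
log(v)
speed = 16 <= speed

speed = speed + 1 * rows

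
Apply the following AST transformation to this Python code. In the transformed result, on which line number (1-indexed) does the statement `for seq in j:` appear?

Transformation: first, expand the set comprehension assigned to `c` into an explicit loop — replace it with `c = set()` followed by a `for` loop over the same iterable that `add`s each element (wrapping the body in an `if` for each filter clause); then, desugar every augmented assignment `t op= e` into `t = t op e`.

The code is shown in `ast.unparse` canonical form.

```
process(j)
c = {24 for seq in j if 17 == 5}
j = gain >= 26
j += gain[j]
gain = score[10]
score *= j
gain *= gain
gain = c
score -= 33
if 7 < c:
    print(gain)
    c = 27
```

Transformed code:
process(j)
c = set()
for seq in j:
    if 17 == 5:
        c.add(24)
j = gain >= 26
j = j + gain[j]
gain = score[10]
score = score * j
gain = gain * gain
gain = c
score = score - 33
if 7 < c:
    print(gain)
    c = 27

3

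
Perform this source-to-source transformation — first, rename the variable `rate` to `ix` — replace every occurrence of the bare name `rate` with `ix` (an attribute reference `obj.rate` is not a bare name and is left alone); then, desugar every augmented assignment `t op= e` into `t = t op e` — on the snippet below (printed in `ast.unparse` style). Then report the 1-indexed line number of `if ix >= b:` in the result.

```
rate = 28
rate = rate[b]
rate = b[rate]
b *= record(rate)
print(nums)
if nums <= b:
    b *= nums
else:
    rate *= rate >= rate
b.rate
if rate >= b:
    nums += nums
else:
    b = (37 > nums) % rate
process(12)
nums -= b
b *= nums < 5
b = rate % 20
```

11

Transformed code:
ix = 28
ix = ix[b]
ix = b[ix]
b = b * record(ix)
print(nums)
if nums <= b:
    b = b * nums
else:
    ix = ix * (ix >= ix)
b.rate
if ix >= b:
    nums = nums + nums
else:
    b = (37 > nums) % ix
process(12)
nums = nums - b
b = b * (nums < 5)
b = ix % 20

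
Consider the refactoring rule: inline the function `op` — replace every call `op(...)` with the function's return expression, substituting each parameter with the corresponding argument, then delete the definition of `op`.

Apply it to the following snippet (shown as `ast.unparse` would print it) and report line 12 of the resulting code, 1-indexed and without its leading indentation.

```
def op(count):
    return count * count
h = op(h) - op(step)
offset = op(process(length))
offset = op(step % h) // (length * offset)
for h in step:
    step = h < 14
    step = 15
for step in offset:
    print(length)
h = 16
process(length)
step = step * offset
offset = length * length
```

offset = length * length

Transformed code:
h = h * h - step * step
offset = process(length) * process(length)
offset = step % h * (step % h) // (length * offset)
for h in step:
    step = h < 14
    step = 15
for step in offset:
    print(length)
h = 16
process(length)
step = step * offset
offset = length * length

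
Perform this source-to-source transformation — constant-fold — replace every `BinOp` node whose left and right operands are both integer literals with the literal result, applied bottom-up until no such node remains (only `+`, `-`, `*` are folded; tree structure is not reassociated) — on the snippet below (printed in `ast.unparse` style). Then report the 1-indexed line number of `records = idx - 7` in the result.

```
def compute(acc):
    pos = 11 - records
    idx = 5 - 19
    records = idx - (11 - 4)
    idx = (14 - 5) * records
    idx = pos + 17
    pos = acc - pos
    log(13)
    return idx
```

Transformed code:
def compute(acc):
    pos = 11 - records
    idx = -14
    records = idx - 7
    idx = 9 * records
    idx = pos + 17
    pos = acc - pos
    log(13)
    return idx

4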